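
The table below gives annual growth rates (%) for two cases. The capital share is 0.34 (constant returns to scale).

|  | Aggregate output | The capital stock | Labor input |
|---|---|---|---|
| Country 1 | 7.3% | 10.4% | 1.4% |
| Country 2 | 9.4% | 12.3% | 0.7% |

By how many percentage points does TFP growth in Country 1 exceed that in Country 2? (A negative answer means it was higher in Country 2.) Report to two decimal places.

Labor's share = 1 − 0.34 = 0.66.
Country 1: TFP = 7.3 − 3.536 − 0.924 = 2.84%.
Country 2: TFP = 9.4 − 4.182 − 0.462 = 4.756%.
Difference = 2.84 − (4.756) = -1.916 pp.

-1.92 percentage points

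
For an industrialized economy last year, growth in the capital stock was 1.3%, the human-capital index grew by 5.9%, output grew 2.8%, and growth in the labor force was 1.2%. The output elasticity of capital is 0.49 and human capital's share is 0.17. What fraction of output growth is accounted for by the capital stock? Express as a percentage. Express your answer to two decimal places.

The capital stock contributed 0.49 × 1.3 = 0.637 pp.
Share of growth = 0.637 / 2.8 × 100 = 22.75%.

The capital stock accounted for 22.75% of growth.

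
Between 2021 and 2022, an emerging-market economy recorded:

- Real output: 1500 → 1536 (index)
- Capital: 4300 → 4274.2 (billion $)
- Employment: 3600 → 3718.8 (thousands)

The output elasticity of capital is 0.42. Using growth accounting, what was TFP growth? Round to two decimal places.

0.74%

Real output growth = (1536 − 1500) / 1500 = 2.4%.
Capital growth = (4274.2 − 4300) / 4300 = -0.6%.
Employment growth = (3718.8 − 3600) / 3600 = 3.3%.
Labor's share = 1 − 0.42 = 0.58.
Capital: 0.42 × (-0.6) = -0.252 pp.
Employment: 0.58 × 3.3 = 1.914 pp.
TFP growth = 2.4 − 1.662 = 0.738%.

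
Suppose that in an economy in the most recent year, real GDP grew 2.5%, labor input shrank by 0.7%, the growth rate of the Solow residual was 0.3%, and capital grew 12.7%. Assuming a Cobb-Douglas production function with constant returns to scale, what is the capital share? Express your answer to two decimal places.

The capital share is 0.22.

gY = gA + α·gK + (1−α)·gL, so gY − gA − gL = α(gK − gL).
2.5 − 0.3 + 0.7 = α × (12.7 − (-0.7)).
2.9 = 13.4 α, so α = 0.2164.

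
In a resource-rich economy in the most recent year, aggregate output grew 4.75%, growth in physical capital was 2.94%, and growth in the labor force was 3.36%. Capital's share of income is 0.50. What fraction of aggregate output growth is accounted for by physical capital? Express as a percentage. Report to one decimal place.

Physical capital contributed 0.5 × 2.94 = 1.47 pp.
Share of growth = 1.47 / 4.75 × 100 = 30.947%.

30.9%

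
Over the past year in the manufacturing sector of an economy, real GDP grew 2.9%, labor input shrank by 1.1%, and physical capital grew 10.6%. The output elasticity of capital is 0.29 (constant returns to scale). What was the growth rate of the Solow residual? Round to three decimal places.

0.607%

Labor's share = 1 − 0.29 = 0.71.
Physical capital: 0.29 × 10.6 = 3.074 pp.
Labor input: 0.71 × (-1.1) = -0.781 pp.
TFP growth = 2.9 − 2.293 = 0.607%.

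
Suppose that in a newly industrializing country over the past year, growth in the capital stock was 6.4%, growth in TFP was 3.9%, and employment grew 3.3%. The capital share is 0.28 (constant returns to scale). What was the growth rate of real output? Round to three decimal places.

8.068%

Labor's share = 1 − 0.28 = 0.72.
The capital stock: 0.28 × 6.4 = 1.792 pp.
Employment: 0.72 × 3.3 = 2.376 pp.
Output growth = 3.9 + 4.168 = 8.068%.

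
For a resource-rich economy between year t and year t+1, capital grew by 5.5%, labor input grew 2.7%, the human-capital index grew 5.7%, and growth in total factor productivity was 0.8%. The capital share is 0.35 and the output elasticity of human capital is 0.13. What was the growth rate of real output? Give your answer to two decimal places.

Labor's share = 1 − 0.35 − 0.13 = 0.52.
Capital: 0.35 × 5.5 = 1.925 pp.
The human-capital index: 0.13 × 5.7 = 0.741 pp.
Labor input: 0.52 × 2.7 = 1.404 pp.
Output growth = 0.8 + 4.07 = 4.87%.

4.87%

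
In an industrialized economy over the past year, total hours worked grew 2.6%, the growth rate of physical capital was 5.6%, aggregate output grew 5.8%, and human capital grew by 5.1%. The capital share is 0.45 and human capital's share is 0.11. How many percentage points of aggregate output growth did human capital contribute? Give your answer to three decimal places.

Contribution = share × growth = 0.11 × 5.1 = 0.561 pp.

0.561 pp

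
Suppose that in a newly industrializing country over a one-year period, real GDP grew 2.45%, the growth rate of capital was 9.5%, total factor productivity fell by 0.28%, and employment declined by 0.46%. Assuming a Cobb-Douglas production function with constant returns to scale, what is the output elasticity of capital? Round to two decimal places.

gY = gA + α·gK + (1−α)·gL, so gY − gA − gL = α(gK − gL).
2.45 + 0.28 + 0.46 = α × (9.5 − (-0.46)).
3.19 = 9.96 α, so α = 0.3203.

0.32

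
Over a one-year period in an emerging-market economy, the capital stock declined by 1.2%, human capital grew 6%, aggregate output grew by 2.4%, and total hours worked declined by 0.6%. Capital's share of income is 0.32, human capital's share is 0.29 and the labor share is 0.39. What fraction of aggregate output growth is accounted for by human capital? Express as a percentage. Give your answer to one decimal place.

Human capital accounted for 72.5% of growth.

Human capital contributed 0.29 × 6 = 1.74 pp.
Share of growth = 1.74 / 2.4 × 100 = 72.5%.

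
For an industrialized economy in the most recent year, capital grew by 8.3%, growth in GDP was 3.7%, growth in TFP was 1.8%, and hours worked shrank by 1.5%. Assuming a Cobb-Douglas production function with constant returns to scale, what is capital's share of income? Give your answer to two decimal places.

Capital's share of income is 0.35.

gY = gA + α·gK + (1−α)·gL, so gY − gA − gL = α(gK − gL).
3.7 − 1.8 + 1.5 = α × (8.3 − (-1.5)).
3.4 = 9.8 α, so α = 0.3469.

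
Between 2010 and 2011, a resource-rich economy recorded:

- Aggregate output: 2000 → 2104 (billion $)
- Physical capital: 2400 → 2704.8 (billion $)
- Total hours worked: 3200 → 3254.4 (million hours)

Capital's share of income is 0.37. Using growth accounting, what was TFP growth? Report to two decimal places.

-0.57%

Aggregate output growth = (2104 − 2000) / 2000 = 5.2%.
Physical capital growth = (2704.8 − 2400) / 2400 = 12.7%.
Total hours worked growth = (3254.4 − 3200) / 3200 = 1.7%.
Labor's share = 1 − 0.37 = 0.63.
Physical capital: 0.37 × 12.7 = 4.699 pp.
Total hours worked: 0.63 × 1.7 = 1.071 pp.
TFP growth = 5.2 − 5.77 = -0.57%.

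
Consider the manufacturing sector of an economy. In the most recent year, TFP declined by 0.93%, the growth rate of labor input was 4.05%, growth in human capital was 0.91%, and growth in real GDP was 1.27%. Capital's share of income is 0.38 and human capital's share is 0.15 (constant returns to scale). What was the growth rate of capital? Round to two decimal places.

Labor's share = 1 − 0.38 − 0.15 = 0.47.
gY = gA + 0.15×0.91 + 0.47×4.05 + 0.38×g.
0.38×g = 1.27 + 0.93 − 2.04 = 0.16.
g = 0.16 / 0.38 = 0.4211%.

0.42%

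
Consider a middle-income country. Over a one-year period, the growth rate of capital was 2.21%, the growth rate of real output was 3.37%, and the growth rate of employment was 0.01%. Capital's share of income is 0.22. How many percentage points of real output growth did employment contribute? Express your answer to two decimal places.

Labor's share = 1 − 0.22 = 0.78.
Contribution = share × growth = 0.78 × 0.01 = 0.0078 pp.

0.01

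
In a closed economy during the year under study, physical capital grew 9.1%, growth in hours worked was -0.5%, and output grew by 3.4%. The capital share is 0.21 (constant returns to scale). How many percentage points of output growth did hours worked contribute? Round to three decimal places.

Labor's share = 1 − 0.21 = 0.79.
Contribution = share × growth = 0.79 × (-0.5) = -0.395 pp.

-0.395 percentage points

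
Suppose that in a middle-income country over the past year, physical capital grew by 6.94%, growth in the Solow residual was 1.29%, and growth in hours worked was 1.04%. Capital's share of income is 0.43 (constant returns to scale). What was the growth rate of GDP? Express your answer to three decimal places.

4.867%

Labor's share = 1 − 0.43 = 0.57.
Physical capital: 0.43 × 6.94 = 2.9842 pp.
Hours worked: 0.57 × 1.04 = 0.5928 pp.
Output growth = 1.29 + 3.577 = 4.867%.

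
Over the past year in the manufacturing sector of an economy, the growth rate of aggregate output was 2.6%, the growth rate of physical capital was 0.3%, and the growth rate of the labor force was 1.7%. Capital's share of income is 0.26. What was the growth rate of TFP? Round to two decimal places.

1.26%

Labor's share = 1 − 0.26 = 0.74.
Physical capital: 0.26 × 0.3 = 0.078 pp.
The labor force: 0.74 × 1.7 = 1.258 pp.
TFP growth = 2.6 − 1.336 = 1.264%.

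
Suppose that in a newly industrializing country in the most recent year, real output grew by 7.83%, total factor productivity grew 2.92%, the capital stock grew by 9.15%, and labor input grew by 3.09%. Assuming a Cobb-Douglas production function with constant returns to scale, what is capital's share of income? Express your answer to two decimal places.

gY = gA + α·gK + (1−α)·gL, so gY − gA − gL = α(gK − gL).
7.83 − 2.92 − 3.09 = α × (9.15 − 3.09).
1.82 = 6.06 α, so α = 0.3003.

α = 0.30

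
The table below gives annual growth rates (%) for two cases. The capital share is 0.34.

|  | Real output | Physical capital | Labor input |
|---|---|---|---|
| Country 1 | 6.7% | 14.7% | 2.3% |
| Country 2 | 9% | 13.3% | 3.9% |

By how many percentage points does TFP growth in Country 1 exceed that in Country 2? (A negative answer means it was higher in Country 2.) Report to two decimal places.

-1.72 percentage points

Labor's share = 1 − 0.34 = 0.66.
Country 1: TFP = 6.7 − 4.998 − 1.518 = 0.184%.
Country 2: TFP = 9 − 4.522 − 2.574 = 1.904%.
Difference = 0.184 − (1.904) = -1.72 pp.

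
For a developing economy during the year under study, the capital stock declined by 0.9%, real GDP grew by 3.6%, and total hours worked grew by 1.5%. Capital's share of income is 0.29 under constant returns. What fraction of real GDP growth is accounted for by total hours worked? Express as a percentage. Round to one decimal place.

29.6%

Labor's share = 1 − 0.29 = 0.71.
Total hours worked contributed 0.71 × 1.5 = 1.065 pp.
Share of growth = 1.065 / 3.6 × 100 = 29.583%.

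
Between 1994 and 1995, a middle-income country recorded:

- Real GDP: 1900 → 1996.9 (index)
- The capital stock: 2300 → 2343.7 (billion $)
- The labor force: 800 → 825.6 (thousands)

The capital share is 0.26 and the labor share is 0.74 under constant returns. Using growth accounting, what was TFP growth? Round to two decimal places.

Real GDP growth = (1996.9 − 1900) / 1900 = 5.1%.
The capital stock growth = (2343.7 − 2300) / 2300 = 1.9%.
The labor force growth = (825.6 − 800) / 800 = 3.2%.
Labor's share = 1 − 0.26 = 0.74.
The capital stock: 0.26 × 1.9 = 0.494 pp.
The labor force: 0.74 × 3.2 = 2.368 pp.
TFP growth = 5.1 − 2.862 = 2.238%.

TFP grew 2.24%.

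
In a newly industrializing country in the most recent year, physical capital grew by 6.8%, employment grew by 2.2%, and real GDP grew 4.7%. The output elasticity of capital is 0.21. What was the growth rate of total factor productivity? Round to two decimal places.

Total factor productivity growth was 1.53%.

Labor's share = 1 − 0.21 = 0.79.
Physical capital: 0.21 × 6.8 = 1.428 pp.
Employment: 0.79 × 2.2 = 1.738 pp.
TFP growth = 4.7 − 3.166 = 1.534%.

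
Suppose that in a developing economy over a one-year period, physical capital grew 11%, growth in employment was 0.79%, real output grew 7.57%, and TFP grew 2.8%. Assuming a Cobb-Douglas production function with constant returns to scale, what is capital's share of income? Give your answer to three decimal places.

gY = gA + α·gK + (1−α)·gL, so gY − gA − gL = α(gK − gL).
7.57 − 2.8 − 0.79 = α × (11 − 0.79).
3.98 = 10.21 α, so α = 0.38981.

α = 0.390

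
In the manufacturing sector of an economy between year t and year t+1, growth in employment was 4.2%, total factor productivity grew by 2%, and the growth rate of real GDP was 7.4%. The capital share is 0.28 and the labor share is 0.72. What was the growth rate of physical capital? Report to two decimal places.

Labor's share = 1 − 0.28 = 0.72.
gY = gA + 0.72×4.2 + 0.28×g.
0.28×g = 7.4 − 2 − 3.024 = 2.376.
g = 2.376 / 0.28 = 8.4857%.

8.49%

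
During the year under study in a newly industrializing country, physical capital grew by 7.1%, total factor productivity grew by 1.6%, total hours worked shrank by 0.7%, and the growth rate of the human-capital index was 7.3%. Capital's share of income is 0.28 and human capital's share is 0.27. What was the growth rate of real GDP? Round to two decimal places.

5.24%

Labor's share = 1 − 0.28 − 0.27 = 0.45.
Physical capital: 0.28 × 7.1 = 1.988 pp.
The human-capital index: 0.27 × 7.3 = 1.971 pp.
Total hours worked: 0.45 × (-0.7) = -0.315 pp.
Output growth = 1.6 + 3.644 = 5.244%.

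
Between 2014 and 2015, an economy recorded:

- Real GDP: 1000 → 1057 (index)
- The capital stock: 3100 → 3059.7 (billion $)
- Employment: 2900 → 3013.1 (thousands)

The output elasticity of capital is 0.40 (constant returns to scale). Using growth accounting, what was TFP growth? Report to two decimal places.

Real GDP growth = (1057 − 1000) / 1000 = 5.7%.
The capital stock growth = (3059.7 − 3100) / 3100 = -1.3%.
Employment growth = (3013.1 − 2900) / 2900 = 3.9%.
Labor's share = 1 − 0.4 = 0.6.
The capital stock: 0.4 × (-1.3) = -0.52 pp.
Employment: 0.6 × 3.9 = 2.34 pp.
TFP growth = 5.7 − 1.82 = 3.88%.

TFP grew 3.88%.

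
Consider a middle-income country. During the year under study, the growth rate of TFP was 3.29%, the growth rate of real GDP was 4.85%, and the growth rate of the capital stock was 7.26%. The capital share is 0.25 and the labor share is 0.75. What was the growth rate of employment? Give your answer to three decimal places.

-0.340%

Labor's share = 1 − 0.25 = 0.75.
gY = gA + 0.25×7.26 + 0.75×g.
0.75×g = 4.85 − 3.29 − 1.815 = -0.255.
g = -0.255 / 0.75 = -0.34%.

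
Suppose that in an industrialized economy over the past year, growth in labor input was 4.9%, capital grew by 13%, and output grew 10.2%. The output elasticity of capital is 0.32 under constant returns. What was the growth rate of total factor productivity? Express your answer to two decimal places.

Labor's share = 1 − 0.32 = 0.68.
Capital: 0.32 × 13 = 4.16 pp.
Labor input: 0.68 × 4.9 = 3.332 pp.
TFP growth = 10.2 − 7.492 = 2.708%.

2.71%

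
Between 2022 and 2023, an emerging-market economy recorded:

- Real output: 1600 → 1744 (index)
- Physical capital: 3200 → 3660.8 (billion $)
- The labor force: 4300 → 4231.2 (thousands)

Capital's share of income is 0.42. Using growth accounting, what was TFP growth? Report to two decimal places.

3.88%

Real output growth = (1744 − 1600) / 1600 = 9%.
Physical capital growth = (3660.8 − 3200) / 3200 = 14.4%.
The labor force growth = (4231.2 − 4300) / 4300 = -1.6%.
Labor's share = 1 − 0.42 = 0.58.
Physical capital: 0.42 × 14.4 = 6.048 pp.
The labor force: 0.58 × (-1.6) = -0.928 pp.
TFP growth = 9 − 5.12 = 3.88%.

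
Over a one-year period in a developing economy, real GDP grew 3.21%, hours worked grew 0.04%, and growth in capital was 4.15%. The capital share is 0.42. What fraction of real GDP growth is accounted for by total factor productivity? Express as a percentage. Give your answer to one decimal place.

Labor's share = 1 − 0.42 = 0.58.
Capital: 0.42 × 4.15 = 1.743 pp.
Hours worked: 0.58 × 0.04 = 0.0232 pp.
TFP growth = 3.21 − 1.7662 = 1.4438%.
TFP share of growth = 1.4438 / 3.21 × 100 = 44.978%.

Total factor productivity accounted for 45.0% of growth.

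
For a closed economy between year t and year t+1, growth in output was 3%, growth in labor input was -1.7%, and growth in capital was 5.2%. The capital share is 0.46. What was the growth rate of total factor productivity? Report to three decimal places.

Labor's share = 1 − 0.46 = 0.54.
Capital: 0.46 × 5.2 = 2.392 pp.
Labor input: 0.54 × (-1.7) = -0.918 pp.
TFP growth = 3 − 1.474 = 1.526%.

1.526%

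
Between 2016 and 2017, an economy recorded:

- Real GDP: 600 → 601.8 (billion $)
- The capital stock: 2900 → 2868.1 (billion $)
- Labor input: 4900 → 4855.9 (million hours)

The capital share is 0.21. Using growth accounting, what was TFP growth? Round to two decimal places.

Real GDP growth = (601.8 − 600) / 600 = 0.3%.
The capital stock growth = (2868.1 − 2900) / 2900 = -1.1%.
Labor input growth = (4855.9 − 4900) / 4900 = -0.9%.
Labor's share = 1 − 0.21 = 0.79.
The capital stock: 0.21 × (-1.1) = -0.231 pp.
Labor input: 0.79 × (-0.9) = -0.711 pp.
TFP growth = 0.3 + 0.942 = 1.242%.

TFP growth was 1.24%.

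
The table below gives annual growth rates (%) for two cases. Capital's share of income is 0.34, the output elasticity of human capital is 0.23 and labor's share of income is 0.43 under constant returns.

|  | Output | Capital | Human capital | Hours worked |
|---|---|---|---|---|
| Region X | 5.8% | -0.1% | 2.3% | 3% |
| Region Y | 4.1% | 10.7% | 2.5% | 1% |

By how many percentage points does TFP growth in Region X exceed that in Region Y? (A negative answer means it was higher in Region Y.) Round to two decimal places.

Labor's share = 1 − 0.34 − 0.23 = 0.43.
Region X: TFP = 5.8 + 0.034 − 0.529 − 1.29 = 4.015%.
Region Y: TFP = 4.1 − 3.638 − 0.575 − 0.43 = -0.543%.
Difference = 4.015 − (-0.543) = 4.558 pp.

4.56 percentage points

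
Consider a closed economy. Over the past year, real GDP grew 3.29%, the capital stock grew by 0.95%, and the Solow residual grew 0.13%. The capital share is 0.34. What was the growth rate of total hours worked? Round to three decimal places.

Labor's share = 1 − 0.34 = 0.66.
gY = gA + 0.34×0.95 + 0.66×g.
0.66×g = 3.29 − 0.13 − 0.323 = 2.837.
g = 2.837 / 0.66 = 4.29848%.

4.298%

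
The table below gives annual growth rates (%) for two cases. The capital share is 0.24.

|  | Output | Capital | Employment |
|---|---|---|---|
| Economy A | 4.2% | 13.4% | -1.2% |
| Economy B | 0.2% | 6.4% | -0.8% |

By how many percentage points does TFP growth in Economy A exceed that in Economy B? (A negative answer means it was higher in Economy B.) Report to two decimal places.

Labor's share = 1 − 0.24 = 0.76.
Economy A: TFP = 4.2 − 3.216 + 0.912 = 1.896%.
Economy B: TFP = 0.2 − 1.536 + 0.608 = -0.728%.
Difference = 1.896 − (-0.728) = 2.624 pp.

2.62 percentage points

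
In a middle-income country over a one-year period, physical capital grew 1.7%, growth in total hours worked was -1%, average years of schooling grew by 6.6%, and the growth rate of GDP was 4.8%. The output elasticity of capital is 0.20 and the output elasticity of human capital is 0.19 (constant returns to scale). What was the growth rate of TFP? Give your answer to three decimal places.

Labor's share = 1 − 0.2 − 0.19 = 0.61.
Physical capital: 0.2 × 1.7 = 0.34 pp.
Average years of schooling: 0.19 × 6.6 = 1.254 pp.
Total hours worked: 0.61 × (-1) = -0.61 pp.
TFP growth = 4.8 − 0.984 = 3.816%.

3.816%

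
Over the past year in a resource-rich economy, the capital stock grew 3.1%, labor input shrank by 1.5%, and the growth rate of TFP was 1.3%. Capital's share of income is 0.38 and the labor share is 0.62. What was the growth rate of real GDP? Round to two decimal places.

Labor's share = 1 − 0.38 = 0.62.
The capital stock: 0.38 × 3.1 = 1.178 pp.
Labor input: 0.62 × (-1.5) = -0.93 pp.
Output growth = 1.3 + 0.248 = 1.548%.

1.55%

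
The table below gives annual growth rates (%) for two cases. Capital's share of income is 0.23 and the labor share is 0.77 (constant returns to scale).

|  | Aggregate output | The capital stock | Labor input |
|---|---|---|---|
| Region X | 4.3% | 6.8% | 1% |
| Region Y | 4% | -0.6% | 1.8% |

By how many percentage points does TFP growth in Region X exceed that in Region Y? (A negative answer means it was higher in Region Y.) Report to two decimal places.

-0.79 percentage points

Labor's share = 1 − 0.23 = 0.77.
Region X: TFP = 4.3 − 1.564 − 0.77 = 1.966%.
Region Y: TFP = 4 + 0.138 − 1.386 = 2.752%.
Difference = 1.966 − (2.752) = -0.786 pp.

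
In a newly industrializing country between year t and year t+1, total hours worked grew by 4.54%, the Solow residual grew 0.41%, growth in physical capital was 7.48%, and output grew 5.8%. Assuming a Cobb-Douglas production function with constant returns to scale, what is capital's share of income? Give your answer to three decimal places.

α = 0.289

gY = gA + α·gK + (1−α)·gL, so gY − gA − gL = α(gK − gL).
5.8 − 0.41 − 4.54 = α × (7.48 − 4.54).
0.85 = 2.94 α, so α = 0.28912.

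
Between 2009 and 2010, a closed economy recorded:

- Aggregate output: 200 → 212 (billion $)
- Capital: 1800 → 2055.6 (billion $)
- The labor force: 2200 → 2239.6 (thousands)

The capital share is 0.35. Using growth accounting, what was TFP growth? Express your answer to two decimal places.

-0.14%

Aggregate output growth = (212 − 200) / 200 = 6%.
Capital growth = (2055.6 − 1800) / 1800 = 14.2%.
The labor force growth = (2239.6 − 2200) / 2200 = 1.8%.
Labor's share = 1 − 0.35 = 0.65.
Capital: 0.35 × 14.2 = 4.97 pp.
The labor force: 0.65 × 1.8 = 1.17 pp.
TFP growth = 6 − 6.14 = -0.14%.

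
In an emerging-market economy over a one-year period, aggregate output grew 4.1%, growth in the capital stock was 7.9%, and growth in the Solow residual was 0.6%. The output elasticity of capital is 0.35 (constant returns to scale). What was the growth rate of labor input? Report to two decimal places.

Labor's share = 1 − 0.35 = 0.65.
gY = gA + 0.35×7.9 + 0.65×g.
0.65×g = 4.1 − 0.6 − 2.765 = 0.735.
g = 0.735 / 0.65 = 1.1308%.

1.13%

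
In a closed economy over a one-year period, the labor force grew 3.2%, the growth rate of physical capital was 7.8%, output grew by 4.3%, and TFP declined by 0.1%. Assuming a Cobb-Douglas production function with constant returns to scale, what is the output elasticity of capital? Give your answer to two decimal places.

gY = gA + α·gK + (1−α)·gL, so gY − gA − gL = α(gK − gL).
4.3 + 0.1 − 3.2 = α × (7.8 − 3.2).
1.2 = 4.6 α, so α = 0.2609.

The output elasticity of capital is 0.26.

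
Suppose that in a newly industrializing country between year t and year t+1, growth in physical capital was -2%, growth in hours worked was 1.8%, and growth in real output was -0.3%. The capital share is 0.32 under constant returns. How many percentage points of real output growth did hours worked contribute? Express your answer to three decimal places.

1.224 pp

Labor's share = 1 − 0.32 = 0.68.
Contribution = share × growth = 0.68 × 1.8 = 1.224 pp.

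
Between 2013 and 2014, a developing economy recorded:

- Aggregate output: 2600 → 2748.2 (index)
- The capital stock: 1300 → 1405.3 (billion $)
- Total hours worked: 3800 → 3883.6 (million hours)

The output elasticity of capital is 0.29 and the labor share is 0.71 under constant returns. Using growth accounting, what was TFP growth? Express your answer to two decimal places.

1.79%

Aggregate output growth = (2748.2 − 2600) / 2600 = 5.7%.
The capital stock growth = (1405.3 − 1300) / 1300 = 8.1%.
Total hours worked growth = (3883.6 − 3800) / 3800 = 2.2%.
Labor's share = 1 − 0.29 = 0.71.
The capital stock: 0.29 × 8.1 = 2.349 pp.
Total hours worked: 0.71 × 2.2 = 1.562 pp.
TFP growth = 5.7 − 3.911 = 1.789%.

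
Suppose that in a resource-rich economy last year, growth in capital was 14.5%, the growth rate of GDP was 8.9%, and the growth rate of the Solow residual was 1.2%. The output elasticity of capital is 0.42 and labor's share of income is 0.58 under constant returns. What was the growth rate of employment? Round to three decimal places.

2.776%

Labor's share = 1 − 0.42 = 0.58.
gY = gA + 0.42×14.5 + 0.58×g.
0.58×g = 8.9 − 1.2 − 6.09 = 1.61.
g = 1.61 / 0.58 = 2.77586%.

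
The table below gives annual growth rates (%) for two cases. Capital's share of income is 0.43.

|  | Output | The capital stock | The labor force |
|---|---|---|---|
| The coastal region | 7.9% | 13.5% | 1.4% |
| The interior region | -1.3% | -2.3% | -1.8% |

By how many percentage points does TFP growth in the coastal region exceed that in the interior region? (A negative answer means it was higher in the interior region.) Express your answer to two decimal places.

Labor's share = 1 − 0.43 = 0.57.
The coastal region: TFP = 7.9 − 5.805 − 0.798 = 1.297%.
The interior region: TFP = -1.3 + 0.989 + 1.026 = 0.715%.
Difference = 1.297 − (0.715) = 0.582 pp.

0.58 percentage points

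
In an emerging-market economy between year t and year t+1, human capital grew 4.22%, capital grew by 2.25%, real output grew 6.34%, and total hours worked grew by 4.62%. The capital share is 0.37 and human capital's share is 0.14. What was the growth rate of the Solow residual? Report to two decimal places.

The Solow residual growth was 2.65%.

Labor's share = 1 − 0.37 − 0.14 = 0.49.
Capital: 0.37 × 2.25 = 0.8325 pp.
Human capital: 0.14 × 4.22 = 0.5908 pp.
Total hours worked: 0.49 × 4.62 = 2.2638 pp.
TFP growth = 6.34 − 3.6871 = 2.6529%.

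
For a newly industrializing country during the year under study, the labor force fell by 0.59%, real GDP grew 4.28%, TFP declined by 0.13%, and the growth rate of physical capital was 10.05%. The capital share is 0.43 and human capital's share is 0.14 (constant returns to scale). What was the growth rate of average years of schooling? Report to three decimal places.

2.444%

Labor's share = 1 − 0.43 − 0.14 = 0.43.
gY = gA + 0.43×10.05 + 0.43×(-0.59) + 0.14×g.
0.14×g = 4.28 + 0.13 − 4.0678 = 0.3422.
g = 0.3422 / 0.14 = 2.44429%.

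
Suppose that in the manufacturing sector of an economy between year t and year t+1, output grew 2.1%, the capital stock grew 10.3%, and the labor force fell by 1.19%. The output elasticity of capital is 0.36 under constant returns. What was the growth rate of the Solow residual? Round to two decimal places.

-0.85%

Labor's share = 1 − 0.36 = 0.64.
The capital stock: 0.36 × 10.3 = 3.708 pp.
The labor force: 0.64 × (-1.19) = -0.7616 pp.
TFP growth = 2.1 − 2.9464 = -0.8464%.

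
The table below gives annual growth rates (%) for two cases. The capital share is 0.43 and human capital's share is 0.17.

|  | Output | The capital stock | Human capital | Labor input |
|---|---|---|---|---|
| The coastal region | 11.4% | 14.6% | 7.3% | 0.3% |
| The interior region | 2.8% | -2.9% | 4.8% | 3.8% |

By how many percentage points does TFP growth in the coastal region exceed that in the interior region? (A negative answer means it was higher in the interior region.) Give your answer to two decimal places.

2.05 percentage points

Labor's share = 1 − 0.43 − 0.17 = 0.4.
The coastal region: TFP = 11.4 − 6.278 − 1.241 − 0.12 = 3.761%.
The interior region: TFP = 2.8 + 1.247 − 0.816 − 1.52 = 1.711%.
Difference = 3.761 − (1.711) = 2.05 pp.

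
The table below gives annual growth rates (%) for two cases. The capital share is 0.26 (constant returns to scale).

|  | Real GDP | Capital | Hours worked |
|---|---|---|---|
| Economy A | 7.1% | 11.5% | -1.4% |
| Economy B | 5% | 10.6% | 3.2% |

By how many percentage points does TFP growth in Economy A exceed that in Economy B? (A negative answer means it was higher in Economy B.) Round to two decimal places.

Labor's share = 1 − 0.26 = 0.74.
Economy A: TFP = 7.1 − 2.99 + 1.036 = 5.146%.
Economy B: TFP = 5 − 2.756 − 2.368 = -0.124%.
Difference = 5.146 − (-0.124) = 5.27 pp.

5.27 percentage points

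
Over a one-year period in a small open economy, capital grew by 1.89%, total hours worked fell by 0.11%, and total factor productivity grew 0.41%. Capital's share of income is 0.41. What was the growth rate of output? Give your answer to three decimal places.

Labor's share = 1 − 0.41 = 0.59.
Capital: 0.41 × 1.89 = 0.7749 pp.
Total hours worked: 0.59 × (-0.11) = -0.0649 pp.
Output growth = 0.41 + 0.71 = 1.12%.

1.120%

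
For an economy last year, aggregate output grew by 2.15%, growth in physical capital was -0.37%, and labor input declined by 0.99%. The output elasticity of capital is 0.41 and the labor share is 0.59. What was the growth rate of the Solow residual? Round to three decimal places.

Labor's share = 1 − 0.41 = 0.59.
Physical capital: 0.41 × (-0.37) = -0.1517 pp.
Labor input: 0.59 × (-0.99) = -0.5841 pp.
TFP growth = 2.15 + 0.7358 = 2.8858%.

2.886%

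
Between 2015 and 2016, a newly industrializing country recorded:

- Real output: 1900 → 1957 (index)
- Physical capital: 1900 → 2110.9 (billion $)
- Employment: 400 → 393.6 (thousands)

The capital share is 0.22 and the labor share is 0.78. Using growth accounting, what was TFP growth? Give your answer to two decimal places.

Real output growth = (1957 − 1900) / 1900 = 3%.
Physical capital growth = (2110.9 − 1900) / 1900 = 11.1%.
Employment growth = (393.6 − 400) / 400 = -1.6%.
Labor's share = 1 − 0.22 = 0.78.
Physical capital: 0.22 × 11.1 = 2.442 pp.
Employment: 0.78 × (-1.6) = -1.248 pp.
TFP growth = 3 − 1.194 = 1.806%.

1.81%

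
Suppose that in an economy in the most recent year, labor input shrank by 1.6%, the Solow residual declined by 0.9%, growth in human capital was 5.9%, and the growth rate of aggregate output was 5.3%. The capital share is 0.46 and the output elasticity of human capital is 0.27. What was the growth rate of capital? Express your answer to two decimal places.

Labor's share = 1 − 0.46 − 0.27 = 0.27.
gY = gA + 0.27×5.9 + 0.27×(-1.6) + 0.46×g.
0.46×g = 5.3 + 0.9 − 1.161 = 5.039.
g = 5.039 / 0.46 = 10.9543%.

Capital growth was 10.95%.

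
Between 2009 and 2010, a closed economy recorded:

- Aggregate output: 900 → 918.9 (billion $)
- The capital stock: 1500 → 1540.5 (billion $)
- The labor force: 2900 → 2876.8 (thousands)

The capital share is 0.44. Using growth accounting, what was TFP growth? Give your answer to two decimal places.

1.36%

Aggregate output growth = (918.9 − 900) / 900 = 2.1%.
The capital stock growth = (1540.5 − 1500) / 1500 = 2.7%.
The labor force growth = (2876.8 − 2900) / 2900 = -0.8%.
Labor's share = 1 − 0.44 = 0.56.
The capital stock: 0.44 × 2.7 = 1.188 pp.
The labor force: 0.56 × (-0.8) = -0.448 pp.
TFP growth = 2.1 − 0.74 = 1.36%.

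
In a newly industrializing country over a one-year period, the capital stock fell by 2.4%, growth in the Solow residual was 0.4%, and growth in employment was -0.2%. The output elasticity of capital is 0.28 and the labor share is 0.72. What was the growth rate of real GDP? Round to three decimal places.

Labor's share = 1 − 0.28 = 0.72.
The capital stock: 0.28 × (-2.4) = -0.672 pp.
Employment: 0.72 × (-0.2) = -0.144 pp.
Output growth = 0.4 + (-0.816) = -0.416%.

-0.416%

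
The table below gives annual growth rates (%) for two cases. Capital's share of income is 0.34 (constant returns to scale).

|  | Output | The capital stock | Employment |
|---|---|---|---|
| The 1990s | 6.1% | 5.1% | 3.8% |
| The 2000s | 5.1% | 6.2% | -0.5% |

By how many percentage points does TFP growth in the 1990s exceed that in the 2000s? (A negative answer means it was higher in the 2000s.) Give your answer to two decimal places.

Labor's share = 1 − 0.34 = 0.66.
The 1990s: TFP = 6.1 − 1.734 − 2.508 = 1.858%.
The 2000s: TFP = 5.1 − 2.108 + 0.33 = 3.322%.
Difference = 1.858 − (3.322) = -1.464 pp.

-1.46 percentage points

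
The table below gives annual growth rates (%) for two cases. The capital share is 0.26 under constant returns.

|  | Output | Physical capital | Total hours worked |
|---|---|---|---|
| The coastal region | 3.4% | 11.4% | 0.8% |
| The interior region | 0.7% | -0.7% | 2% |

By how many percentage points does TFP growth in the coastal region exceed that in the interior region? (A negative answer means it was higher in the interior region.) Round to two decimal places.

0.44 percentage points

Labor's share = 1 − 0.26 = 0.74.
The coastal region: TFP = 3.4 − 2.964 − 0.592 = -0.156%.
The interior region: TFP = 0.7 + 0.182 − 1.48 = -0.598%.
Difference = -0.156 − (-0.598) = 0.442 pp.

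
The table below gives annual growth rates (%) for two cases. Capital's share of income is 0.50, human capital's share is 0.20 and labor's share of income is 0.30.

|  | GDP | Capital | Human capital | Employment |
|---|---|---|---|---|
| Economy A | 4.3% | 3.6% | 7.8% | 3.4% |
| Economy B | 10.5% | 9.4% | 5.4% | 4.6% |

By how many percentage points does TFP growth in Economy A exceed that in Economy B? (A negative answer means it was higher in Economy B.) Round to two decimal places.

-3.42 percentage points

Labor's share = 1 − 0.5 − 0.2 = 0.3.
Economy A: TFP = 4.3 − 1.8 − 1.56 − 1.02 = -0.08%.
Economy B: TFP = 10.5 − 4.7 − 1.08 − 1.38 = 3.34%.
Difference = -0.08 − (3.34) = -3.42 pp.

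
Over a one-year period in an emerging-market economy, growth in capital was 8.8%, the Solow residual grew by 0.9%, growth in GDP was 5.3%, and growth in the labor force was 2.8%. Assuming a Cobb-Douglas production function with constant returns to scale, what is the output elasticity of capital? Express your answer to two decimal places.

The output elasticity of capital is 0.27.

gY = gA + α·gK + (1−α)·gL, so gY − gA − gL = α(gK − gL).
5.3 − 0.9 − 2.8 = α × (8.8 − 2.8).
1.6 = 6 α, so α = 0.2667.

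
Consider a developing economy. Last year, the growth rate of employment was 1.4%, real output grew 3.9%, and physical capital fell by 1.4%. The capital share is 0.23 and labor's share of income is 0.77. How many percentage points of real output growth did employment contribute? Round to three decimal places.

1.078 pp

Labor's share = 1 − 0.23 = 0.77.
Contribution = share × growth = 0.77 × 1.4 = 1.078 pp.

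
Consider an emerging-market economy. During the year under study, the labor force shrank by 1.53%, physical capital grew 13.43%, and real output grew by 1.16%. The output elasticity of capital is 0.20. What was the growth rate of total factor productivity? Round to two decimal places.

-0.30%

Labor's share = 1 − 0.2 = 0.8.
Physical capital: 0.2 × 13.43 = 2.686 pp.
The labor force: 0.8 × (-1.53) = -1.224 pp.
TFP growth = 1.16 − 1.462 = -0.302%.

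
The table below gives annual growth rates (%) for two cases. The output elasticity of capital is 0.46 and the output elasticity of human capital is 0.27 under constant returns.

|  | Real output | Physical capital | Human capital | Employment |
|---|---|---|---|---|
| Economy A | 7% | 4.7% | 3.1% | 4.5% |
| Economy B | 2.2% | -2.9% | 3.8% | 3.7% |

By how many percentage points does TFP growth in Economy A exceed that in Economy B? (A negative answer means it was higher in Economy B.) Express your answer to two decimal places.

Labor's share = 1 − 0.46 − 0.27 = 0.27.
Economy A: TFP = 7 − 2.162 − 0.837 − 1.215 = 2.786%.
Economy B: TFP = 2.2 + 1.334 − 1.026 − 0.999 = 1.509%.
Difference = 2.786 − (1.509) = 1.277 pp.

1.28 percentage points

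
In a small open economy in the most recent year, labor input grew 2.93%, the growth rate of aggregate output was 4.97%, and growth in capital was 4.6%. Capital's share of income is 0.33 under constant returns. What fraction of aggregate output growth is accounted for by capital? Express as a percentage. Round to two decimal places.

Capital contributed 0.33 × 4.6 = 1.518 pp.
Share of growth = 1.518 / 4.97 × 100 = 30.5433%.

Capital accounted for 30.54% of growth.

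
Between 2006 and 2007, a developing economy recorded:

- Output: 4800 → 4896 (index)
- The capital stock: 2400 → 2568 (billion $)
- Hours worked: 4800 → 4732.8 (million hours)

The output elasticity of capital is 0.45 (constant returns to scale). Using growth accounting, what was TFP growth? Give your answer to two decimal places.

-0.38%

Output growth = (4896 − 4800) / 4800 = 2%.
The capital stock growth = (2568 − 2400) / 2400 = 7%.
Hours worked growth = (4732.8 − 4800) / 4800 = -1.4%.
Labor's share = 1 − 0.45 = 0.55.
The capital stock: 0.45 × 7 = 3.15 pp.
Hours worked: 0.55 × (-1.4) = -0.77 pp.
TFP growth = 2 − 2.38 = -0.38%.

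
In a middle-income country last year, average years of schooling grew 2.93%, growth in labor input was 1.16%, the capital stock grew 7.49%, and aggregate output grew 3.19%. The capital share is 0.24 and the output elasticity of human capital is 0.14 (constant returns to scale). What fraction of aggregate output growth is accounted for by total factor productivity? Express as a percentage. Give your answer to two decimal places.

8.24%

Labor's share = 1 − 0.24 − 0.14 = 0.62.
The capital stock: 0.24 × 7.49 = 1.7976 pp.
Average years of schooling: 0.14 × 2.93 = 0.4102 pp.
Labor input: 0.62 × 1.16 = 0.7192 pp.
TFP growth = 3.19 − 2.927 = 0.263%.
TFP share of growth = 0.263 / 3.19 × 100 = 8.2445%.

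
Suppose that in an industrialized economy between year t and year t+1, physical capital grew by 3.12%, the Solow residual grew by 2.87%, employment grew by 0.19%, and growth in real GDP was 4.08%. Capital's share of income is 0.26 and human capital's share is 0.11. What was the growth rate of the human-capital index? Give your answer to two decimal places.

The human-capital index growth was 2.54%.

Labor's share = 1 − 0.26 − 0.11 = 0.63.
gY = gA + 0.26×3.12 + 0.63×0.19 + 0.11×g.
0.11×g = 4.08 − 2.87 − 0.9309 = 0.2791.
g = 0.2791 / 0.11 = 2.5373%.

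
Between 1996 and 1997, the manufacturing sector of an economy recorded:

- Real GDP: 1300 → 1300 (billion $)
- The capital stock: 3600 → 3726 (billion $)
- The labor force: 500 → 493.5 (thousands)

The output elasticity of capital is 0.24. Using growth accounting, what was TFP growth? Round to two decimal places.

Real GDP growth = (1300 − 1300) / 1300 = 0%.
The capital stock growth = (3726 − 3600) / 3600 = 3.5%.
The labor force growth = (493.5 − 500) / 500 = -1.3%.
Labor's share = 1 − 0.24 = 0.76.
The capital stock: 0.24 × 3.5 = 0.84 pp.
The labor force: 0.76 × (-1.3) = -0.988 pp.
TFP growth = 0 + 0.148 = 0.148%.

0.15%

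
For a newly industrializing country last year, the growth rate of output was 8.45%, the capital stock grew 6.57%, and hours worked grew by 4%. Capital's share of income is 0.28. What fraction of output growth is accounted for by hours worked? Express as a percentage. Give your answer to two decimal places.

Labor's share = 1 − 0.28 = 0.72.
Hours worked contributed 0.72 × 4 = 2.88 pp.
Share of growth = 2.88 / 8.45 × 100 = 34.0828%.

Hours worked accounted for 34.08% of growth.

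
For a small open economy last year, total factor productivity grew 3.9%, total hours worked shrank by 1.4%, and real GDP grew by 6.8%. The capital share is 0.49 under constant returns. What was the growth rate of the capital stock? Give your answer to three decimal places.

Labor's share = 1 − 0.49 = 0.51.
gY = gA + 0.51×(-1.4) + 0.49×g.
0.49×g = 6.8 − 3.9 + 0.714 = 3.614.
g = 3.614 / 0.49 = 7.37551%.

7.376%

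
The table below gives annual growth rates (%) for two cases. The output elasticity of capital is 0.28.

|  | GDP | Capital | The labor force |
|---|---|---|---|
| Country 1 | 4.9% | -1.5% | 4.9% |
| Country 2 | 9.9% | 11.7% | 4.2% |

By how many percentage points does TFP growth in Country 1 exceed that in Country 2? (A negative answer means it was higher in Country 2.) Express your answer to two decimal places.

Labor's share = 1 − 0.28 = 0.72.
Country 1: TFP = 4.9 + 0.42 − 3.528 = 1.792%.
Country 2: TFP = 9.9 − 3.276 − 3.024 = 3.6%.
Difference = 1.792 − (3.6) = -1.808 pp.

-1.81 percentage points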